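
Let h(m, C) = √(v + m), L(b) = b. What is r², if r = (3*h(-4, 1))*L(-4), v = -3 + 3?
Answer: -576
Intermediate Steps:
v = 0
h(m, C) = √m (h(m, C) = √(0 + m) = √m)
r = -24*I (r = (3*√(-4))*(-4) = (3*(2*I))*(-4) = (6*I)*(-4) = -24*I ≈ -24.0*I)
r² = (-24*I)² = -576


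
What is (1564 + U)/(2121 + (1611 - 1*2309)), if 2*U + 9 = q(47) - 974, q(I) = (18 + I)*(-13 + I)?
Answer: 4355/2846 ≈ 1.5302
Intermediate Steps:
q(I) = (-13 + I)*(18 + I)
U = 1227/2 (U = -9/2 + ((-234 + 47² + 5*47) - 974)/2 = -9/2 + ((-234 + 2209 + 235) - 974)/2 = -9/2 + (2210 - 974)/2 = -9/2 + (½)*1236 = -9/2 + 618 = 1227/2 ≈ 613.50)
(1564 + U)/(2121 + (1611 - 1*2309)) = (1564 + 1227/2)/(2121 + (1611 - 1*2309)) = 4355/(2*(2121 + (1611 - 2309))) = 4355/(2*(2121 - 698)) = (4355/2)/1423 = (4355/2)*(1/1423) = 4355/2846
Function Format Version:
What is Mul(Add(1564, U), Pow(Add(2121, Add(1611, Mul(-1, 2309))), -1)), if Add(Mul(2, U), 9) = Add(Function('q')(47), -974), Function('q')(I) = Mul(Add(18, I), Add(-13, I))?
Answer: Rational(4355, 2846) ≈ 1.5302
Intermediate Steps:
Function('q')(I) = Mul(Add(-13, I), Add(18, I))
U = Rational(1227, 2) (U = Add(Rational(-9, 2), Mul(Rational(1, 2), Add(Add(-234, Pow(47, 2), Mul(5, 47)), -974))) = Add(Rational(-9, 2), Mul(Rational(1, 2), Add(Add(-234, 2209, 235), -974))) = Add(Rational(-9, 2), Mul(Rational(1, 2), Add(2210, -974))) = Add(Rational(-9, 2), Mul(Rational(1, 2), 1236)) = Add(Rational(-9, 2), 618) = Rational(1227, 2) ≈ 613.50)
Mul(Add(1564, U), Pow(Add(2121, Add(1611, Mul(-1, 2309))), -1)) = Mul(Add(1564, Rational(1227, 2)), Pow(Add(2121, Add(1611, Mul(-1, 2309))), -1)) = Mul(Rational(4355, 2), Pow(Add(2121, Add(1611, -2309)), -1)) = Mul(Rational(4355, 2), Pow(Add(2121, -698), -1)) = Mul(Rational(4355, 2), Pow(1423, -1)) = Mul(Rational(4355, 2), Rational(1, 1423)) = Rational(4355, 2846)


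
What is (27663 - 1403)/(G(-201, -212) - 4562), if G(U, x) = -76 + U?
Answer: -26260/4839 ≈ -5.4267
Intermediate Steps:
(27663 - 1403)/(G(-201, -212) - 4562) = (27663 - 1403)/((-76 - 201) - 4562) = 26260/(-277 - 4562) = 26260/(-4839) = 26260*(-1/4839) = -26260/4839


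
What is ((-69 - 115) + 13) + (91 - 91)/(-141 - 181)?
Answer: -171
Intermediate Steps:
((-69 - 115) + 13) + (91 - 91)/(-141 - 181) = (-184 + 13) + 0/(-322) = -171 + 0*(-1/322) = -171 + 0 = -171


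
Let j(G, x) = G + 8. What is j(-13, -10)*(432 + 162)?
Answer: -2970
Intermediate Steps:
j(G, x) = 8 + G
j(-13, -10)*(432 + 162) = (8 - 13)*(432 + 162) = -5*594 = -2970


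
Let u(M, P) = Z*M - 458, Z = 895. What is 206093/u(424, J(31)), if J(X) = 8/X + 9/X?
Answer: 206093/379022 ≈ 0.54375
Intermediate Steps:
J(X) = 17/X
u(M, P) = -458 + 895*M (u(M, P) = 895*M - 458 = -458 + 895*M)
206093/u(424, J(31)) = 206093/(-458 + 895*424) = 206093/(-458 + 379480) = 206093/379022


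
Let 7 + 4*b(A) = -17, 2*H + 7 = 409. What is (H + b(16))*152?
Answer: 29640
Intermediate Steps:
H = 201 (H = -7/2 + (½)*409 = -7/2 + 409/2 = 201)
b(A) = -6 (b(A) = -7/4 + (¼)*(-17) = -7/4 - 17/4 = -6)
(H + b(16))*152 = (201 - 6)*152 = 195*152 = 29640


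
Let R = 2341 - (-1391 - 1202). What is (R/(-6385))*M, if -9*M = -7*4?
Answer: -138152/57465 ≈ -2.4041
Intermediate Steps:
R = 4934 (R = 2341 - 1*(-2593) = 2341 + 2593 = 4934)
M = 28/9 (M = -(-7)*4/9 = -1/9*(-28) = 28/9 ≈ 3.1111)
(R/(-6385))*M = (4934/(-6385))*(28/9) = (4934*(-1/6385))*(28/9) = -4934/6385*28/9 = -138152/57465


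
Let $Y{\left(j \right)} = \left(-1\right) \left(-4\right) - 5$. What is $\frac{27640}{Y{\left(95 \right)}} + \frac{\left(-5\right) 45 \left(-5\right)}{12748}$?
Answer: $- \frac{352353595}{12748} \approx -27640.0$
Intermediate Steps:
$Y{\left(j \right)} = -1$ ($Y{\left(j \right)} = 4 - 5 = -1$)
$\frac{27640}{Y{\left(95 \right)}} + \frac{\left(-5\right) 45 \left(-5\right)}{12748} = \frac{27640}{-1} + \frac{\left(-5\right) 45 \left(-5\right)}{12748} = 27640 \left(-1\right) + \left(-225\right) \left(-5\right) \frac{1}{12748} = -27640 + 1125 \cdot \frac{1}{12748} = -27640 + \frac{1125}{12748} = - \frac{352353595}{12748}$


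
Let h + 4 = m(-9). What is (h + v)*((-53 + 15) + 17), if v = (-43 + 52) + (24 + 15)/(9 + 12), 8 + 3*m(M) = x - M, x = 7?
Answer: -200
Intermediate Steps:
m(M) = -⅓ - M/3 (m(M) = -8/3 + (7 - M)/3 = -8/3 + (7/3 - M/3) = -⅓ - M/3)
h = -4/3 (h = -4 + (-⅓ - ⅓*(-9)) = -4 + (-⅓ + 3) = -4 + 8/3 = -4/3 ≈ -1.3333)
v = 76/7 (v = 9 + 39/21 = 9 + 39*(1/21) = 9 + 13/7 = 76/7 ≈ 10.857)
(h + v)*((-53 + 15) + 17) = (-4/3 + 76/7)*((-53 + 15) + 17) = 200*(-38 + 17)/21 = (200/21)*(-21) = -200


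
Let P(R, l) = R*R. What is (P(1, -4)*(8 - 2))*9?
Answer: 54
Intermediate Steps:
P(R, l) = R**2
(P(1, -4)*(8 - 2))*9 = (1**2*(8 - 2))*9 = (1*6)*9 = 6*9 = 54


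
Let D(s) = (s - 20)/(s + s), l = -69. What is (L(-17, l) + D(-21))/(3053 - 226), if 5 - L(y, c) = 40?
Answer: -1429/118734 ≈ -0.012035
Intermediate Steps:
L(y, c) = -35 (L(y, c) = 5 - 1*40 = 5 - 40 = -35)
D(s) = (-20 + s)/(2*s) (D(s) = (-20 + s)/((2*s)) = (-20 + s)*(1/(2*s)) = (-20 + s)/(2*s))
(L(-17, l) + D(-21))/(3053 - 226) = (-35 + (1/2)*(-20 - 21)/(-21))/(3053 - 226) = (-35 + (1/2)*(-1/21)*(-41))/2827 = (-35 + 41/42)*(1/2827) = -1429/42*1/2827 = -1429/118734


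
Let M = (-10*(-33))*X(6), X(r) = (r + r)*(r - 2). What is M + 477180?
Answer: 493020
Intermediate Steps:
X(r) = 2*r*(-2 + r) (X(r) = (2*r)*(-2 + r) = 2*r*(-2 + r))
M = 15840 (M = (-10*(-33))*(2*6*(-2 + 6)) = 330*(2*6*4) = 330*48 = 15840)
M + 477180 = 15840 + 477180 = 493020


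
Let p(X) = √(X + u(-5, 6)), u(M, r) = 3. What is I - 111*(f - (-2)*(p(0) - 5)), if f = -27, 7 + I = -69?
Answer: 4031 - 222*√3 ≈ 3646.5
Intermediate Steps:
p(X) = √(3 + X) (p(X) = √(X + 3) = √(3 + X))
I = -76 (I = -7 - 69 = -76)
I - 111*(f - (-2)*(p(0) - 5)) = -76 - 111*(-27 - (-2)*(√(3 + 0) - 5)) = -76 - 111*(-27 - (-2)*(√3 - 5)) = -76 - 111*(-27 - (-2)*(-5 + √3)) = -76 - 111*(-27 - (10 - 2*√3)) = -76 - 111*(-27 + (-10 + 2*√3)) = -76 - 111*(-37 + 2*√3) = -76 + (4107 - 222*√3) = 4031 - 222*√3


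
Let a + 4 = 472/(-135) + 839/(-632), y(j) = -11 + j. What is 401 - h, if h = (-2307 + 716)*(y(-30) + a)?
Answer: -6729078359/85320 ≈ -78869.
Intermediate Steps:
a = -752849/85320 (a = -4 + (472/(-135) + 839/(-632)) = -4 + (472*(-1/135) + 839*(-1/632)) = -4 + (-472/135 - 839/632) = -4 - 411569/85320 = -752849/85320 ≈ -8.8238)
h = 6763291679/85320 (h = (-2307 + 716)*((-11 - 30) - 752849/85320) = -1591*(-41 - 752849/85320) = -1591*(-4250969/85320) = 6763291679/85320 ≈ 79270.)
401 - h = 401 - 1*6763291679/85320 = 401 - 6763291679/85320 = -6729078359/85320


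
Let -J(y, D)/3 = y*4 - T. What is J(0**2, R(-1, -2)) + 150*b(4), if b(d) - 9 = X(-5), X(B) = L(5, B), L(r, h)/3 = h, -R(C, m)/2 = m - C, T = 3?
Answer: -891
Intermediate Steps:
R(C, m) = -2*m + 2*C (R(C, m) = -2*(m - C) = -2*m + 2*C)
L(r, h) = 3*h
X(B) = 3*B
J(y, D) = 9 - 12*y (J(y, D) = -3*(y*4 - 1*3) = -3*(4*y - 3) = -3*(-3 + 4*y) = 9 - 12*y)
b(d) = -6 (b(d) = 9 + 3*(-5) = 9 - 15 = -6)
J(0**2, R(-1, -2)) + 150*b(4) = (9 - 12*0**2) + 150*(-6) = (9 - 12*0) - 900 = (9 + 0) - 900 = 9 - 900 = -891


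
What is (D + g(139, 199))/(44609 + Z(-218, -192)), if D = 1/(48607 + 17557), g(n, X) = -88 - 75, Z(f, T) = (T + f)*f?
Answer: -10784731/8865248196 ≈ -0.0012165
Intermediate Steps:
Z(f, T) = f*(T + f)
g(n, X) = -163
D = 1/66164 ≈ 1.5114e-5
(D + g(139, 199))/(44609 + Z(-218, -192)) = (1/66164 - 163)/(44609 - 218*(-192 - 218)) = -10784731/(66164*(44609 - 218*(-410))) = -10784731/(66164*(44609 + 89380)) = -10784731/66164/133989 = -10784731/66164*1/133989 = -10784731/8865248196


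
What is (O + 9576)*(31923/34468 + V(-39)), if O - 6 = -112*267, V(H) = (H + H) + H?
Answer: 40652464113/17234 ≈ 2.3589e+6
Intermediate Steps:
V(H) = 3*H (V(H) = 2*H + H = 3*H)
O = -29898 (O = 6 - 112*267 = 6 - 29904 = -29898)
(O + 9576)*(31923/34468 + V(-39)) = (-29898 + 9576)*(31923/34468 + 3*(-39)) = -20322*(31923*(1/34468) - 117) = -20322*(31923/34468 - 117) = -20322*(-4000833/34468) = 40652464113/17234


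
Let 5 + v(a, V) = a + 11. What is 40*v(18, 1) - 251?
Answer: 709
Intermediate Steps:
v(a, V) = 6 + a (v(a, V) = -5 + (a + 11) = -5 + (11 + a) = 6 + a)
40*v(18, 1) - 251 = 40*(6 + 18) - 251 = 40*24 - 251 = 960 - 251 = 709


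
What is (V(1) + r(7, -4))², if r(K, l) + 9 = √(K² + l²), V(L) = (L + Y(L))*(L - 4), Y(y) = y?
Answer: (15 - √65)² ≈ 48.132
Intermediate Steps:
V(L) = 2*L*(-4 + L) (V(L) = (L + L)*(L - 4) = (2*L)*(-4 + L) = 2*L*(-4 + L))
r(K, l) = -9 + √(K² + l²)
(V(1) + r(7, -4))² = (2*1*(-4 + 1) + (-9 + √(7² + (-4)²)))² = (2*1*(-3) + (-9 + √(49 + 16)))² = (-6 + (-9 + √65))² = (-15 + √65)²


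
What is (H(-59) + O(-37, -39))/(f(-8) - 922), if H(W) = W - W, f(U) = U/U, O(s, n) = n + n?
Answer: 26/307 ≈ 0.084691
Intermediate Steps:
O(s, n) = 2*n
f(U) = 1
H(W) = 0
(H(-59) + O(-37, -39))/(f(-8) - 922) = (0 + 2*(-39))/(1 - 922) = (0 - 78)/(-921) = -78*(-1/921) = 26/307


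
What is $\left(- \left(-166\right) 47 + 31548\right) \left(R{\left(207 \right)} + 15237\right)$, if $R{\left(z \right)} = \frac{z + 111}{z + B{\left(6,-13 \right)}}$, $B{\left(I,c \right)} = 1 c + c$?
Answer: $\frac{108535760250}{181} \approx 5.9965 \cdot 10^{8}$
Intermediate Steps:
$B{\left(I,c \right)} = 2 c$ ($B{\left(I,c \right)} = c + c = 2 c$)
$R{\left(z \right)} = \frac{111 + z}{-26 + z}$ ($R{\left(z \right)} = \frac{z + 111}{z + 2 \left(-13\right)} = \frac{111 + z}{z - 26} = \frac{111 + z}{-26 + z}$)
$\left(- \left(-166\right) 47 + 31548\right) \left(R{\left(207 \right)} + 15237\right) = \left(- \left(-166\right) 47 + 31548\right) \left(\frac{111 + 207}{-26 + 207} + 15237\right) = \left(\left(-1\right) \left(-7802\right) + 31548\right) \left(\frac{1}{181} \cdot 318 + 15237\right) = \left(7802 + 31548\right) \left(\frac{1}{181} \cdot 318 + 15237\right) = 39350 \left(\frac{318}{181} + 15237\right) = 39350 \cdot \frac{2758215}{181} = \frac{108535760250}{181}$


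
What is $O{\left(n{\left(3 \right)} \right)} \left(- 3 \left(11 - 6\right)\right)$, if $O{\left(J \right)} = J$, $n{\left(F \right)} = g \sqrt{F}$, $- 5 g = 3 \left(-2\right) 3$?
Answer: $- 54 \sqrt{3} \approx -93.531$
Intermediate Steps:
$g = \frac{18}{5}$ ($g = - \frac{3 \left(-2\right) 3}{5} = - \frac{\left(-6\right) 3}{5} = \left(- \frac{1}{5}\right) \left(-18\right) = \frac{18}{5} \approx 3.6$)
$n{\left(F \right)} = \frac{18 \sqrt{F}}{5}$
$O{\left(n{\left(3 \right)} \right)} \left(- 3 \left(11 - 6\right)\right) = \frac{18 \sqrt{3}}{5} \left(- 3 \left(11 - 6\right)\right) = \frac{18 \sqrt{3}}{5} \left(\left(-3\right) 5\right) = \frac{18 \sqrt{3}}{5} \left(-15\right) = - 54 \sqrt{3}$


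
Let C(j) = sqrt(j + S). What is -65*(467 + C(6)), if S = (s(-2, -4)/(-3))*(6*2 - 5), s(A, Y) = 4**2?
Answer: -30355 - 65*I*sqrt(282)/3 ≈ -30355.0 - 363.85*I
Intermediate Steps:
s(A, Y) = 16
S = -112/3 (S = (16/(-3))*(6*2 - 5) = (16*(-1/3))*(12 - 5) = -16/3*7 = -112/3 ≈ -37.333)
C(j) = sqrt(-112/3 + j) (C(j) = sqrt(j - 112/3) = sqrt(-112/3 + j))
-65*(467 + C(6)) = -65*(467 + sqrt(-336 + 9*6)/3) = -65*(467 + sqrt(-336 + 54)/3) = -65*(467 + sqrt(-282)/3) = -65*(467 + (I*sqrt(282))/3) = -65*(467 + I*sqrt(282)/3) = -30355 - 65*I*sqrt(282)/3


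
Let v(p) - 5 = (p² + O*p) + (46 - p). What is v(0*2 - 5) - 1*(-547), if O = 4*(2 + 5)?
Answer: 488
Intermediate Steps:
O = 28 (O = 4*7 = 28)
v(p) = 51 + p² + 27*p (v(p) = 5 + ((p² + 28*p) + (46 - p)) = 5 + (46 + p² + 27*p) = 51 + p² + 27*p)
v(0*2 - 5) - 1*(-547) = (51 + (0*2 - 5)² + 27*(0*2 - 5)) - 1*(-547) = (51 + (0 - 5)² + 27*(0 - 5)) + 547 = (51 + (-5)² + 27*(-5)) + 547 = (51 + 25 - 135) + 547 = -59 + 547 = 488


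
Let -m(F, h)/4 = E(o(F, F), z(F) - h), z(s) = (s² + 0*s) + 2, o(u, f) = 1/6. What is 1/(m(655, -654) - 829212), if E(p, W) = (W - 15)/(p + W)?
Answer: -2578087/2137790989428 ≈ -1.2060e-6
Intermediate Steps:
o(u, f) = ⅙
z(s) = 2 + s² (z(s) = (s² + 0) + 2 = s² + 2 = 2 + s²)
E(p, W) = (-15 + W)/(W + p)
m(F, h) = -4*(-13 + F² - h)/(13/6 + F² - h) (m(F, h) = -4*(-15 + ((2 + F²) - h))/(((2 + F²) - h) + ⅙) = -4*(-15 + (2 + F² - h))/((2 + F² - h) + ⅙) = -4*(-13 + F² - h)/(13/6 + F² - h))
1/(m(655, -654) - 829212) = 1/(24*(13 - 654 - 1*655²)/(13 - 6*(-654) + 6*655²) - 829212) = 1/(24*(13 - 654 - 1*429025)/(13 + 3924 + 6*429025) - 829212) = 1/(24*(13 - 654 - 429025)/(13 + 3924 + 2574150) - 829212) = 1/(24*(-429666)/2578087 - 829212) = 1/(24*(1/2578087)*(-429666) - 829212) = 1/(-10311984/2578087 - 829212) = 1/(-2137790989428/2578087) = -2578087/2137790989428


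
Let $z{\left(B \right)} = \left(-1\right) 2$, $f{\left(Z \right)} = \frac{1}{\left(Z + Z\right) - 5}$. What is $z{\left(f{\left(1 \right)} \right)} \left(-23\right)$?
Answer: $46$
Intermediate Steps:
$f{\left(Z \right)} = \frac{1}{-5 + 2 Z}$ ($f{\left(Z \right)} = \frac{1}{2 Z - 5} = \frac{1}{-5 + 2 Z}$)
$z{\left(B \right)} = -2$
$z{\left(f{\left(1 \right)} \right)} \left(-23\right) = \left(-2\right) \left(-23\right) = 46$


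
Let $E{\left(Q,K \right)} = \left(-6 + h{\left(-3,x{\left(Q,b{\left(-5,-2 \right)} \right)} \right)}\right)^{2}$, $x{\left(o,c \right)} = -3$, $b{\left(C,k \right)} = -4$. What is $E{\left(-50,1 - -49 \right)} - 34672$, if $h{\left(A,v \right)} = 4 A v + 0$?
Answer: $-33772$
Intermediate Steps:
$h{\left(A,v \right)} = 4 A v$ ($h{\left(A,v \right)} = 4 A v + 0 = 4 A v$)
$E{\left(Q,K \right)} = 900$ ($E{\left(Q,K \right)} = \left(-6 + 4 \left(-3\right) \left(-3\right)\right)^{2} = \left(-6 + 36\right)^{2} = 30^{2} = 900$)
$E{\left(-50,1 - -49 \right)} - 34672 = 900 - 34672 = -33772$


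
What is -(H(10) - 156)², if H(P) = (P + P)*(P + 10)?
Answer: -59536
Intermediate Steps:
H(P) = 2*P*(10 + P) (H(P) = (2*P)*(10 + P) = 2*P*(10 + P))
-(H(10) - 156)² = -(2*10*(10 + 10) - 156)² = -(2*10*20 - 156)² = -(400 - 156)² = -1*244² = -1*59536 = -59536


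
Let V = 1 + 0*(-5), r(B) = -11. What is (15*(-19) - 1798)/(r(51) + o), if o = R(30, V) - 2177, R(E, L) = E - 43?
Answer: 2083/2201 ≈ 0.94639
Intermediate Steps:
V = 1 (V = 1 + 0 = 1)
R(E, L) = -43 + E
o = -2190 (o = (-43 + 30) - 2177 = -13 - 2177 = -2190)
(15*(-19) - 1798)/(r(51) + o) = (15*(-19) - 1798)/(-11 - 2190) = (-285 - 1798)/(-2201) = -2083*(-1/2201) = 2083/2201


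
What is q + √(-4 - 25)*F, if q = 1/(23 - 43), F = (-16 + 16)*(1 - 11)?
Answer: -1/20 ≈ -0.050000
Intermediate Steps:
F = 0 (F = 0*(-10) = 0)
q = -1/20 (q = 1/(-20) = -1/20 ≈ -0.050000)
q + √(-4 - 25)*F = -1/20 + √(-4 - 25)*0 = -1/20 + √(-29)*0 = -1/20 + (I*√29)*0 = -1/20 + 0 = -1/20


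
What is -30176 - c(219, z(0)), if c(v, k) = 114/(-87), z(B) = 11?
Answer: -875066/29 ≈ -30175.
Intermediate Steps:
c(v, k) = -38/29 (c(v, k) = 114*(-1/87) = -38/29)
-30176 - c(219, z(0)) = -30176 - 1*(-38/29) = -30176 + 38/29 = -875066/29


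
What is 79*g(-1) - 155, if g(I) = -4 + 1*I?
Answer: -550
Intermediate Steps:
g(I) = -4 + I
79*g(-1) - 155 = 79*(-4 - 1) - 155 = 79*(-5) - 155 = -395 - 155 = -550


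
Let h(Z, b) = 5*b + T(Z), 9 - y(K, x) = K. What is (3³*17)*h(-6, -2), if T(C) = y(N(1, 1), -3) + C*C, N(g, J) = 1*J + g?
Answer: 15147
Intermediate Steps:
N(g, J) = J + g
y(K, x) = 9 - K
T(C) = 7 + C² (T(C) = (9 - (1 + 1)) + C*C = (9 - 1*2) + C² = (9 - 2) + C² = 7 + C²)
h(Z, b) = 7 + Z² + 5*b (h(Z, b) = 5*b + (7 + Z²) = 7 + Z² + 5*b)
(3³*17)*h(-6, -2) = (3³*17)*(7 + (-6)² + 5*(-2)) = (27*17)*(7 + 36 - 10) = 459*33 = 15147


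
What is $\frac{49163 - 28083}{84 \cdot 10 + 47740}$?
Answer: $\frac{1054}{2429} \approx 0.43392$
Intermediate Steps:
$\frac{49163 - 28083}{84 \cdot 10 + 47740} = \frac{21080}{840 + 47740} = \frac{21080}{48580} = 21080 \cdot \frac{1}{48580} = \frac{1054}{2429}$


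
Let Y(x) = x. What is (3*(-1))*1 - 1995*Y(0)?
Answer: -3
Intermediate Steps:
(3*(-1))*1 - 1995*Y(0) = (3*(-1))*1 - 1995*0 = -3*1 - 95*0 = -3 + 0 = -3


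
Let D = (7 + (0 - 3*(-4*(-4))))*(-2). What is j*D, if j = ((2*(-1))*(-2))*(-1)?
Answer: -328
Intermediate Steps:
D = 82 (D = (7 + (0 - 48))*(-2) = (7 - 48)*(-2) = -41*(-2) = 82)
j = -4 (j = -2*(-2)*(-1) = 4*(-1) = -4)
j*D = -4*82 = -328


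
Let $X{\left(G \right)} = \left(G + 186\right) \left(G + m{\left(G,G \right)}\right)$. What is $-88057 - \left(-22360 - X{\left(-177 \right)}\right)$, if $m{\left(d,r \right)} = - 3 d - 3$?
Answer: $-62538$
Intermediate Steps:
$m{\left(d,r \right)} = -3 - 3 d$
$X{\left(G \right)} = \left(-3 - 2 G\right) \left(186 + G\right)$ ($X{\left(G \right)} = \left(G + 186\right) \left(G - \left(3 + 3 G\right)\right) = \left(186 + G\right) \left(-3 - 2 G\right) = \left(-3 - 2 G\right) \left(186 + G\right)$)
$-88057 - \left(-22360 - X{\left(-177 \right)}\right) = -88057 + \left(\left(-443\right) 30 + \left(\left(-558 - -66375 - 2 \left(-177\right)^{2}\right) + 35650\right)\right) = -88057 + \left(-13290 + \left(\left(-558 + 66375 - 62658\right) + 35650\right)\right) = -88057 + \left(-13290 + \left(3159 + 35650\right)\right) = -88057 + \left(-13290 + 38809\right) = -88057 + 25519 = -62538$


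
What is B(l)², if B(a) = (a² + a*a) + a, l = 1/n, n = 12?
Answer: 49/5184 ≈ 0.0094522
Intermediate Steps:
l = 1/12 ≈ 0.083333
B(a) = a + 2*a² (B(a) = (a² + a²) + a = 2*a² + a = a + 2*a²)
B(l)² = ((1 + 2*(1/12))/12)² = ((1 + ⅙)/12)² = ((1/12)*(7/6))² = (7/72)² = 49/5184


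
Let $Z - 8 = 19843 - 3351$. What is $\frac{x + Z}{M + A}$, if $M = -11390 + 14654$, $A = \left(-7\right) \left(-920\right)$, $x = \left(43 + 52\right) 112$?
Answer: $\frac{6785}{2426} \approx 2.7968$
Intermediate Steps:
$Z = 16500$ ($Z = 8 + \left(19843 - 3351\right) = 8 + 16492 = 16500$)
$x = 10640$ ($x = 95 \cdot 112 = 10640$)
$A = 6440$
$M = 3264$
$\frac{x + Z}{M + A} = \frac{10640 + 16500}{3264 + 6440} = \frac{27140}{9704} = 27140 \cdot \frac{1}{9704} = \frac{6785}{2426}$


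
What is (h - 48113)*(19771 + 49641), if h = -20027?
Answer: -4729733680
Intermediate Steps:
(h - 48113)*(19771 + 49641) = (-20027 - 48113)*(19771 + 49641) = -68140*69412 = -4729733680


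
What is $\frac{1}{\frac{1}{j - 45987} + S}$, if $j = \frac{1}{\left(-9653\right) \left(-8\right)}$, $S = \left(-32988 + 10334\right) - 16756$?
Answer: $- \frac{3551300087}{139956736505894} \approx -2.5374 \cdot 10^{-5}$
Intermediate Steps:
$S = -39410$ ($S = -22654 - 16756 = -39410$)
$j = \frac{1}{77224} \approx 1.2949 \cdot 10^{-5}$
$\frac{1}{\frac{1}{j - 45987} + S} = \frac{1}{\frac{1}{\frac{1}{77224} - 45987} - 39410} = \frac{1}{\frac{1}{- \frac{3551300087}{77224}} - 39410} = \frac{1}{- \frac{77224}{3551300087} - 39410} = \frac{1}{- \frac{139956736505894}{3551300087}} = - \frac{3551300087}{139956736505894}$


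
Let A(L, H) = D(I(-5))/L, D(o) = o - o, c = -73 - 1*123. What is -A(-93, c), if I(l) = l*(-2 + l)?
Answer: 0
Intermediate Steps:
c = -196 (c = -73 - 123 = -196)
D(o) = 0
A(L, H) = 0 (A(L, H) = 0/L = 0)
-A(-93, c) = -1*0 = 0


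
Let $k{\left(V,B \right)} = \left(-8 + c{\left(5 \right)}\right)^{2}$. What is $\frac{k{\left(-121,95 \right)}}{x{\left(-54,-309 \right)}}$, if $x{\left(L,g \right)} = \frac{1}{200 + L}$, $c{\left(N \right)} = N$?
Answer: $1314$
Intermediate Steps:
$k{\left(V,B \right)} = 9$ ($k{\left(V,B \right)} = \left(-8 + 5\right)^{2} = \left(-3\right)^{2} = 9$)
$\frac{k{\left(-121,95 \right)}}{x{\left(-54,-309 \right)}} = \frac{9}{\frac{1}{200 - 54}} = \frac{9}{\frac{1}{146}} = 9 \frac{1}{\frac{1}{146}} = 9 \cdot 146 = 1314$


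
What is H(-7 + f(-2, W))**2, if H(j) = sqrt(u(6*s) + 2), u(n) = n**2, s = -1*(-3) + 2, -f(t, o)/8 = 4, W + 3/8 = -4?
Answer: 902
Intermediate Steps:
W = -35/8 (W = -3/8 - 4 = -35/8 ≈ -4.3750)
f(t, o) = -32 (f(t, o) = -8*4 = -32)
s = 5 (s = 3 + 2 = 5)
H(j) = sqrt(902) (H(j) = sqrt((6*5)**2 + 2) = sqrt(30**2 + 2) = sqrt(900 + 2) = sqrt(902))
H(-7 + f(-2, W))**2 = (sqrt(902))**2 = 902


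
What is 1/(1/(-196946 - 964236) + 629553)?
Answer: 1161182/731025611645 ≈ 1.5884e-6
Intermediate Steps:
1/(1/(-196946 - 964236) + 629553) = 1/(1/(-1161182) + 629553) = 1/(-1/1161182 + 629553) = 1/(731025611645/1161182) = 1161182/731025611645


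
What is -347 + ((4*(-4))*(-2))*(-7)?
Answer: -571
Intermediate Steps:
-347 + ((4*(-4))*(-2))*(-7) = -347 - 16*(-2)*(-7) = -347 + 32*(-7) = -347 - 224 = -571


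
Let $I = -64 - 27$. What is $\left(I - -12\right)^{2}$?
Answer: $6241$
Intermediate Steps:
$I = -91$
$\left(I - -12\right)^{2} = \left(-91 - -12\right)^{2} = \left(-91 + \left(-6 + 18\right)\right)^{2} = \left(-91 + 12\right)^{2} = \left(-79\right)^{2} = 6241$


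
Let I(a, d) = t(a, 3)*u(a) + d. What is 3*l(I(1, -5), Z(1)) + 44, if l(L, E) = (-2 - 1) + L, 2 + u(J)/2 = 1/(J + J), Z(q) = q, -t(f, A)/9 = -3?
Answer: -223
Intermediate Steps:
t(f, A) = 27 (t(f, A) = -9*(-3) = 27)
u(J) = -4 + 1/J (u(J) = -4 + 2/(J + J) = -4 + 2/((2*J)) = -4 + 2*(1/(2*J)) = -4 + 1/J)
I(a, d) = -108 + d + 27/a (I(a, d) = 27*(-4 + 1/a) + d = (-108 + 27/a) + d = -108 + d + 27/a)
l(L, E) = -3 + L
3*l(I(1, -5), Z(1)) + 44 = 3*(-3 + (-108 - 5 + 27/1)) + 44 = 3*(-3 + (-108 - 5 + 27*1)) + 44 = 3*(-3 + (-108 - 5 + 27)) + 44 = 3*(-3 - 86) + 44 = 3*(-89) + 44 = -267 + 44 = -223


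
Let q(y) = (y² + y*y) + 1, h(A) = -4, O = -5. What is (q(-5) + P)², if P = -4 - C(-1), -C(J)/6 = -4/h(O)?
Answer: 2809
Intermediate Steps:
C(J) = -6 (C(J) = -(-24)/(-4) = -(-24)*(-1)/4 = -6*1 = -6)
P = 2 (P = -4 - 1*(-6) = -4 + 6 = 2)
q(y) = 1 + 2*y² (q(y) = (y² + y²) + 1 = 2*y² + 1 = 1 + 2*y²)
(q(-5) + P)² = ((1 + 2*(-5)²) + 2)² = ((1 + 2*25) + 2)² = ((1 + 50) + 2)² = (51 + 2)² = 53² = 2809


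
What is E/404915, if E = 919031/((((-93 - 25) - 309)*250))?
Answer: -919031/43224676250 ≈ -2.1262e-5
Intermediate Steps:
E = -919031/106750 (E = 919031/(((-118 - 309)*250)) = 919031/((-427*250)) = 919031/(-106750) = 919031*(-1/106750) = -919031/106750 ≈ -8.6092)
E/404915 = -919031/106750/404915 = -919031/106750*1/404915 = -919031/43224676250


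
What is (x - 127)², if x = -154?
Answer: 78961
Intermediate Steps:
(x - 127)² = (-154 - 127)² = (-281)² = 78961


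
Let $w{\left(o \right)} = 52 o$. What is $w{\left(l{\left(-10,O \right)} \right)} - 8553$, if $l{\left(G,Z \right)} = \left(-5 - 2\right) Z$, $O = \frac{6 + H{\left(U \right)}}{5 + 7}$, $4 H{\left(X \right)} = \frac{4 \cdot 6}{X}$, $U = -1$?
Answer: $-8553$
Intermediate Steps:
$H{\left(X \right)} = \frac{6}{X}$ ($H{\left(X \right)} = \frac{4 \cdot 6 \frac{1}{X}}{4} = \frac{24 \frac{1}{X}}{4} = \frac{6}{X}$)
$O = 0$ ($O = \frac{6 + \frac{6}{-1}}{5 + 7} = \frac{6 + 6 \left(-1\right)}{12} = \left(6 - 6\right) \frac{1}{12} = 0 \cdot \frac{1}{12} = 0$)
$l{\left(G,Z \right)} = - 7 Z$
$w{\left(l{\left(-10,O \right)} \right)} - 8553 = 52 \left(\left(-7\right) 0\right) - 8553 = 52 \cdot 0 - 8553 = 0 - 8553 = -8553$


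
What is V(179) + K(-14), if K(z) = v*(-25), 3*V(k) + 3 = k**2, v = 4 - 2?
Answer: 31888/3 ≈ 10629.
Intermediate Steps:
v = 2
V(k) = -1 + k**2/3
K(z) = -50 (K(z) = 2*(-25) = -50)
V(179) + K(-14) = (-1 + (1/3)*179**2) - 50 = (-1 + (1/3)*32041) - 50 = (-1 + 32041/3) - 50 = 32038/3 - 50 = 31888/3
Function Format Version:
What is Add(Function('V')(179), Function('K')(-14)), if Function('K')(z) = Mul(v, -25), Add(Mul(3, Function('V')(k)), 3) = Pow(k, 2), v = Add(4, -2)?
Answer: Rational(31888, 3) ≈ 10629.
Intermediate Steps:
v = 2
Function('V')(k) = Add(-1, Mul(Rational(1, 3), Pow(k, 2)))
Function('K')(z) = -50 (Function('K')(z) = Mul(2, -25) = -50)
Add(Function('V')(179), Function('K')(-14)) = Add(Add(-1, Mul(Rational(1, 3), Pow(179, 2))), -50) = Add(Add(-1, Mul(Rational(1, 3), 32041)), -50) = Add(Add(-1, Rational(32041, 3)), -50) = Add(Rational(32038, 3), -50) = Rational(31888, 3)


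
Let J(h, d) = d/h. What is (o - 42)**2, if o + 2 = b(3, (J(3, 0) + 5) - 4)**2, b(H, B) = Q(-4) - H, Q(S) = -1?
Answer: 784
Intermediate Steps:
b(H, B) = -1 - H
o = 14 (o = -2 + (-1 - 1*3)**2 = -2 + (-1 - 3)**2 = -2 + (-4)**2 = -2 + 16 = 14)
(o - 42)**2 = (14 - 42)**2 = (-28)**2 = 784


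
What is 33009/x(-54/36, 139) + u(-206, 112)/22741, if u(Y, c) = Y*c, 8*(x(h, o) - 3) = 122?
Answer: 3000946420/1660093 ≈ 1807.7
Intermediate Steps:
x(h, o) = 73/4 (x(h, o) = 3 + (⅛)*122 = 3 + 61/4 = 73/4)
33009/x(-54/36, 139) + u(-206, 112)/22741 = 33009/(73/4) - 206*112/22741 = 33009*(4/73) - 23072*1/22741 = 132036/73 - 23072/22741 = 3000946420/1660093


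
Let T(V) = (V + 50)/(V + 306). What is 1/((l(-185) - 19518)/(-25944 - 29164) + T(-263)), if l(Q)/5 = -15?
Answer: -2369644/10895505 ≈ -0.21749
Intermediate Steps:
l(Q) = -75 (l(Q) = 5*(-15) = -75)
T(V) = (50 + V)/(306 + V)
1/((l(-185) - 19518)/(-25944 - 29164) + T(-263)) = 1/((-75 - 19518)/(-25944 - 29164) + (50 - 263)/(306 - 263)) = 1/(-19593/(-55108) - 213/43) = 1/(-19593*(-1/55108) + (1/43)*(-213)) = 1/(19593/55108 - 213/43) = 1/(-10895505/2369644) = -2369644/10895505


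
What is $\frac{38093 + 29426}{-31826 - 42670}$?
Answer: $- \frac{67519}{74496} \approx -0.90634$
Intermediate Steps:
$\frac{38093 + 29426}{-31826 - 42670} = \frac{67519}{-74496} = 67519 \left(- \frac{1}{74496}\right) = - \frac{67519}{74496}$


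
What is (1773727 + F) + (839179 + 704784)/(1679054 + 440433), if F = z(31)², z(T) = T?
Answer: 3761429689019/2119487 ≈ 1.7747e+6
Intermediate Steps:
F = 961 (F = 31² = 961)
(1773727 + F) + (839179 + 704784)/(1679054 + 440433) = (1773727 + 961) + (839179 + 704784)/(1679054 + 440433) = 1774688 + 1543963/2119487 = 3761429689019/2119487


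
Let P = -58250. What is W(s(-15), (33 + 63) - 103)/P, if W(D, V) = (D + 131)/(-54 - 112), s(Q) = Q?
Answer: 29/2417375 ≈ 1.1996e-5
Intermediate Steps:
W(D, V) = -131/166 - D/166 (W(D, V) = (131 + D)/(-166) = (131 + D)*(-1/166) = -131/166 - D/166)
W(s(-15), (33 + 63) - 103)/P = (-131/166 - 1/166*(-15))/(-58250) = (-131/166 + 15/166)*(-1/58250) = -58/83*(-1/58250) = 29/2417375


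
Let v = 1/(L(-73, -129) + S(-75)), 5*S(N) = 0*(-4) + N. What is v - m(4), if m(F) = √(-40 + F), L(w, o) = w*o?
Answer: 1/9402 - 6*I ≈ 0.00010636 - 6.0*I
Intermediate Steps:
S(N) = N/5 (S(N) = (0*(-4) + N)/5 = (0 + N)/5 = N/5)
L(w, o) = o*w
v = 1/9402 (v = 1/(-129*(-73) + (⅕)*(-75)) = 1/(9417 - 15) = 1/9402 ≈ 0.00010636)
v - m(4) = 1/9402 - √(-40 + 4) = 1/9402 - √(-36) = 1/9402 - 6*I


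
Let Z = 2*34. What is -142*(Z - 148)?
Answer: 11360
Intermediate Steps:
Z = 68
-142*(Z - 148) = -142*(68 - 148) = -142*(-80) = 11360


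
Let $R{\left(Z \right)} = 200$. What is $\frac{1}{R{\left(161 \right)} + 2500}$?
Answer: $\frac{1}{2700} \approx 0.00037037$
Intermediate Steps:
$\frac{1}{R{\left(161 \right)} + 2500} = \frac{1}{200 + 2500} = \frac{1}{2700}$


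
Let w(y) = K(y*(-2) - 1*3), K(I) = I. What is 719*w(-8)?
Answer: 9347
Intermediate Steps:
w(y) = -3 - 2*y (w(y) = y*(-2) - 1*3 = -2*y - 3 = -3 - 2*y)
719*w(-8) = 719*(-3 - 2*(-8)) = 719*(-3 + 16) = 719*13 = 9347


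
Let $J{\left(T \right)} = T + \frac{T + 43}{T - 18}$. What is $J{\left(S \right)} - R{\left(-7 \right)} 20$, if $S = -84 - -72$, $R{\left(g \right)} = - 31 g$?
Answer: $- \frac{130591}{30} \approx -4353.0$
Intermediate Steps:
$S = -12$ ($S = -84 + 72 = -12$)
$J{\left(T \right)} = T + \frac{43 + T}{-18 + T}$
$J{\left(S \right)} - R{\left(-7 \right)} 20 = \frac{43 + \left(-12\right)^{2} - -204}{-18 - 12} - \left(-31\right) \left(-7\right) 20 = \frac{43 + 144 + 204}{-30} - 217 \cdot 20 = \left(- \frac{1}{30}\right) 391 - 4340 = - \frac{391}{30} - 4340 = - \frac{130591}{30}$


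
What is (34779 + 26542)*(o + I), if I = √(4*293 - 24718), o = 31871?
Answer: 1954361591 + 61321*I*√23546 ≈ 1.9544e+9 + 9.4095e+6*I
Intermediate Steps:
I = I*√23546 (I = √(1172 - 24718) = √(-23546) = I*√23546 ≈ 153.45*I)
(34779 + 26542)*(o + I) = (34779 + 26542)*(31871 + I*√23546) = 61321*(31871 + I*√23546) = 1954361591 + 61321*I*√23546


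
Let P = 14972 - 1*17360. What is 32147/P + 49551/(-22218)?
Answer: -138761639/8842764 ≈ -15.692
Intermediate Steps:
P = -2388 (P = 14972 - 17360 = -2388)
32147/P + 49551/(-22218) = 32147/(-2388) + 49551/(-22218) = 32147*(-1/2388) + 49551*(-1/22218) = -32147/2388 - 16517/7406 = -138761639/8842764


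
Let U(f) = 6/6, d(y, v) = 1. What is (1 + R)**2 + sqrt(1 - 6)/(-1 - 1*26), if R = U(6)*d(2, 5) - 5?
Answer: 9 - I*sqrt(5)/27 ≈ 9.0 - 0.082817*I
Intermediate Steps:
U(f) = 1 (U(f) = 6*(1/6) = 1)
R = -4 (R = 1*1 - 5 = 1 - 5 = -4)
(1 + R)**2 + sqrt(1 - 6)/(-1 - 1*26) = (1 - 4)**2 + sqrt(1 - 6)/(-1 - 1*26) = (-3)**2 + sqrt(-5)/(-1 - 26) = 9 + (I*sqrt(5))/(-27) = 9 + (I*sqrt(5))*(-1/27) = 9 - I*sqrt(5)/27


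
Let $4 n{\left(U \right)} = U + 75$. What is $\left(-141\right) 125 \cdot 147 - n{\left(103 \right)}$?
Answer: $- \frac{5181839}{2} \approx -2.5909 \cdot 10^{6}$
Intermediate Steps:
$n{\left(U \right)} = \frac{75}{4} + \frac{U}{4}$ ($n{\left(U \right)} = \frac{U + 75}{4} = \frac{75 + U}{4} = \frac{75}{4} + \frac{U}{4}$)
$\left(-141\right) 125 \cdot 147 - n{\left(103 \right)} = \left(-141\right) 125 \cdot 147 - \left(\frac{75}{4} + \frac{1}{4} \cdot 103\right) = \left(-17625\right) 147 - \left(\frac{75}{4} + \frac{103}{4}\right) = -2590875 - \frac{89}{2} = - \frac{5181839}{2}$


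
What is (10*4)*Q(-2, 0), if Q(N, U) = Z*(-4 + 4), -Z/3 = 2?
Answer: 0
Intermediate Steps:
Z = -6 (Z = -3*2 = -6)
Q(N, U) = 0 (Q(N, U) = -6*(-4 + 4) = -6*0 = 0)
(10*4)*Q(-2, 0) = (10*4)*0 = 40*0 = 0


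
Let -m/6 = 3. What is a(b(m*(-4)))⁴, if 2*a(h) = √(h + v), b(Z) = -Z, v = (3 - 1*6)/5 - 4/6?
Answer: 1207801/3600 ≈ 335.50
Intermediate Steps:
m = -18 (m = -6*3 = -18)
v = -19/15 (v = (3 - 6)*(⅕) - 4*⅙ = -3*⅕ - ⅔ = -⅗ - ⅔ = -19/15 ≈ -1.2667)
a(h) = √(-19/15 + h)/2 (a(h) = √(h - 19/15)/2 = √(-19/15 + h)/2)
a(b(m*(-4)))⁴ = (√(-285 + 225*(-(-18)*(-4)))/30)⁴ = (√(-285 + 225*(-1*72))/30)⁴ = (√(-285 + 225*(-72))/30)⁴ = (√(-285 - 16200)/30)⁴ = (√(-16485)/30)⁴ = ((I*√16485)/30)⁴ = (I*√16485/30)⁴ = 1207801/3600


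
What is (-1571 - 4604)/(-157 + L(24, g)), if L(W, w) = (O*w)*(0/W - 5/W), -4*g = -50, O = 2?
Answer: 148200/3893 ≈ 38.068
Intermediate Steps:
g = 25/2 (g = -¼*(-50) = 25/2 ≈ 12.500)
L(W, w) = -10*w/W (L(W, w) = (2*w)*(0/W - 5/W) = (2*w)*(0 - 5/W) = (2*w)*(-5/W) = -10*w/W)
(-1571 - 4604)/(-157 + L(24, g)) = (-1571 - 4604)/(-157 - 10*25/2/24) = -6175/(-157 - 10*25/2*1/24) = -6175/(-157 - 125/24) = -6175/(-3893/24) = -6175*(-24/3893) = 148200/3893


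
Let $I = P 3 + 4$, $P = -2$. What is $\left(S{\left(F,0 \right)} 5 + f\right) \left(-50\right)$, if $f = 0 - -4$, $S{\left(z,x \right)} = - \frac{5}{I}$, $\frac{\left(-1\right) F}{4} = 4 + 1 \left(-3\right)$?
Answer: $-825$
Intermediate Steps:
$I = -2$ ($I = \left(-2\right) 3 + 4 = -6 + 4 = -2$)
$F = -4$ ($F = - 4 \left(4 + 1 \left(-3\right)\right) = - 4 \left(4 - 3\right) = \left(-4\right) 1 = -4$)
$S{\left(z,x \right)} = \frac{5}{2}$ ($S{\left(z,x \right)} = - \frac{5}{-2} = \left(-5\right) \left(- \frac{1}{2}\right) = \frac{5}{2}$)
$f = 4$ ($f = 0 + 4 = 4$)
$\left(S{\left(F,0 \right)} 5 + f\right) \left(-50\right) = \left(\frac{5}{2} \cdot 5 + 4\right) \left(-50\right) = \left(\frac{25}{2} + 4\right) \left(-50\right) = \frac{33}{2} \left(-50\right) = -825$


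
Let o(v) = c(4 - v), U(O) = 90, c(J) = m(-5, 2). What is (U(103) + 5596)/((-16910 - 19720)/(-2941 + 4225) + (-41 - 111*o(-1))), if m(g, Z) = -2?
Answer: 1216804/32629 ≈ 37.292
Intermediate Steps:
c(J) = -2
o(v) = -2
(U(103) + 5596)/((-16910 - 19720)/(-2941 + 4225) + (-41 - 111*o(-1))) = (90 + 5596)/((-16910 - 19720)/(-2941 + 4225) + (-41 - 111*(-2))) = 5686/(-36630/1284 + (-41 + 222)) = 5686/(-36630*1/1284 + 181) = 5686/(-6105/214 + 181) = 5686/(32629/214) = 5686*(214/32629) = 1216804/32629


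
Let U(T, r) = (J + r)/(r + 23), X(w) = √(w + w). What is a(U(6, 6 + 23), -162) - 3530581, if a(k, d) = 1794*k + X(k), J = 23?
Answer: -3528787 + √2 ≈ -3.5288e+6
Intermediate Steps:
X(w) = √2*√w (X(w) = √(2*w) = √2*√w)
U(T, r) = 1 (U(T, r) = (23 + r)/(r + 23) = (23 + r)/(23 + r) = 1)
a(k, d) = 1794*k + √2*√k
a(U(6, 6 + 23), -162) - 3530581 = (1794*1 + √2*√1) - 3530581 = (1794 + √2*1) - 3530581 = (1794 + √2) - 3530581 = -3528787 + √2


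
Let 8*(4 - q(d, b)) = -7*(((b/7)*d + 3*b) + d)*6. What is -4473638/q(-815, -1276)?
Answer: -17894552/3022333 ≈ -5.9208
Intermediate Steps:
q(d, b) = 4 + 21*d/4 + 63*b/4 + 3*b*d/4 (q(d, b) = 4 - (-7*(((b/7)*d + 3*b) + d))*6/8 = 4 - (-7*((b*d/7 + 3*b) + d))*6/8 = 4 - (-7*((3*b + b*d/7) + d))*6/8 = 4 - (-7*(d + 3*b + b*d/7))*6/8 = 4 - (-21*b - 7*d - b*d)*6/8 = 4 - (-126*b - 42*d - 6*b*d)/8 = 4 + (21*d/4 + 63*b/4 + 3*b*d/4) = 4 + 21*d/4 + 63*b/4 + 3*b*d/4)
-4473638/q(-815, -1276) = -4473638/(4 + (21/4)*(-815) + (63/4)*(-1276) + (¾)*(-1276)*(-815)) = -4473638/(4 - 17115/4 - 20097 + 779955) = -4473638/3022333/4 = -4473638*4/3022333 = -17894552/3022333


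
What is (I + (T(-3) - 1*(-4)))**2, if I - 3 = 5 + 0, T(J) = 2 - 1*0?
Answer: 196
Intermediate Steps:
T(J) = 2 (T(J) = 2 + 0 = 2)
I = 8 (I = 3 + (5 + 0) = 3 + 5 = 8)
(I + (T(-3) - 1*(-4)))**2 = (8 + (2 - 1*(-4)))**2 = (8 + (2 + 4))**2 = (8 + 6)**2 = 14**2 = 196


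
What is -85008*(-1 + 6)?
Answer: -425040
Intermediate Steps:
-85008*(-1 + 6) = -85008*5 = -14168*30 = -425040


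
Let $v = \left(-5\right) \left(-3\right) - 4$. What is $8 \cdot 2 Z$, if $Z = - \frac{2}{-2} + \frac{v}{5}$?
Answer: $\frac{256}{5} \approx 51.2$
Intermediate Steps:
$v = 11$ ($v = 15 - 4 = 11$)
$Z = \frac{16}{5}$ ($Z = - \frac{2}{-2} + \frac{11}{5} = \left(-2\right) \left(- \frac{1}{2}\right) + 11 \cdot \frac{1}{5} = 1 + \frac{11}{5} = \frac{16}{5} \approx 3.2$)
$8 \cdot 2 Z = 8 \cdot 2 \cdot \frac{16}{5} = 16 \cdot \frac{16}{5} = \frac{256}{5}$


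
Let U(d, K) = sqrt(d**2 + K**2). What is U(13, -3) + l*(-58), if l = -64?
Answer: 3712 + sqrt(178) ≈ 3725.3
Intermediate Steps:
U(d, K) = sqrt(K**2 + d**2)
U(13, -3) + l*(-58) = sqrt((-3)**2 + 13**2) - 64*(-58) = sqrt(9 + 169) + 3712 = sqrt(178) + 3712 = 3712 + sqrt(178)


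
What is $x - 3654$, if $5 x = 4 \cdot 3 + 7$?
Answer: $- \frac{18251}{5} \approx -3650.2$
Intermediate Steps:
$x = \frac{19}{5}$ ($x = \frac{4 \cdot 3 + 7}{5} = \frac{12 + 7}{5} = \frac{1}{5} \cdot 19 = \frac{19}{5} \approx 3.8$)
$x - 3654 = \frac{19}{5} - 3654 = - \frac{18251}{5}$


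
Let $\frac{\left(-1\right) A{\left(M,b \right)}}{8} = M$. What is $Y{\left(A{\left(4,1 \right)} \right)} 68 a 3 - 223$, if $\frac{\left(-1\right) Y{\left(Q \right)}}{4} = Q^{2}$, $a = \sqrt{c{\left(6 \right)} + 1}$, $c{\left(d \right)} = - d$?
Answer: $-223 - 835584 i \sqrt{5} \approx -223.0 - 1.8684 \cdot 10^{6} i$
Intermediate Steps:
$A{\left(M,b \right)} = - 8 M$
$a = i \sqrt{5}$ ($a = \sqrt{\left(-1\right) 6 + 1} = \sqrt{-6 + 1} = \sqrt{-5} = i \sqrt{5} \approx 2.2361 i$)
$Y{\left(Q \right)} = - 4 Q^{2}$
$Y{\left(A{\left(4,1 \right)} \right)} 68 a 3 - 223 = - 4 \left(\left(-8\right) 4\right)^{2} \cdot 68 i \sqrt{5} \cdot 3 - 223 = - 4 \left(-32\right)^{2} \cdot 68 \cdot 3 i \sqrt{5} - 223 = \left(-4\right) 1024 \cdot 204 i \sqrt{5} - 223 = - 4096 \cdot 204 i \sqrt{5} - 223 = - 835584 i \sqrt{5} - 223 = -223 - 835584 i \sqrt{5}$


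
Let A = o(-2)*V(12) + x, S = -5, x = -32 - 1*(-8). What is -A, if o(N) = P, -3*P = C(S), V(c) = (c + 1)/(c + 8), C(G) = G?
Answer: 275/12 ≈ 22.917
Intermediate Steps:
x = -24 (x = -32 + 8 = -24)
V(c) = (1 + c)/(8 + c)
P = 5/3 (P = -⅓*(-5) = 5/3 ≈ 1.6667)
o(N) = 5/3
A = -275/12 (A = 5*((1 + 12)/(8 + 12))/3 - 24 = 5*(13/20)/3 - 24 = 5*((1/20)*13)/3 - 24 = (5/3)*(13/20) - 24 = 13/12 - 24 = -275/12 ≈ -22.917)
-A = -1*(-275/12) = 275/12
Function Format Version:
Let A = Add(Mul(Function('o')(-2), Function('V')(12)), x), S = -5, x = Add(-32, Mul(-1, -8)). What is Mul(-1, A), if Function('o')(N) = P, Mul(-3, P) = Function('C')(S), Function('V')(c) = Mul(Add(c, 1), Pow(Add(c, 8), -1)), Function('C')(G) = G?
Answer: Rational(275, 12) ≈ 22.917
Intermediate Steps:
x = -24 (x = Add(-32, 8) = -24)
Function('V')(c) = Mul(Pow(Add(8, c), -1), Add(1, c)) (Function('V')(c) = Mul(Add(1, c), Pow(Add(8, c), -1)) = Mul(Pow(Add(8, c), -1), Add(1, c)))
P = Rational(5, 3) (P = Mul(Rational(-1, 3), -5) = Rational(5, 3) ≈ 1.6667)
Function('o')(N) = Rational(5, 3)
A = Rational(-275, 12) (A = Add(Mul(Rational(5, 3), Mul(Pow(Add(8, 12), -1), Add(1, 12))), -24) = Add(Mul(Rational(5, 3), Mul(Pow(20, -1), 13)), -24) = Add(Mul(Rational(5, 3), Mul(Rational(1, 20), 13)), -24) = Add(Mul(Rational(5, 3), Rational(13, 20)), -24) = Add(Rational(13, 12), -24) = Rational(-275, 12) ≈ -22.917)
Mul(-1, A) = Mul(-1, Rational(-275, 12)) = Rational(275, 12)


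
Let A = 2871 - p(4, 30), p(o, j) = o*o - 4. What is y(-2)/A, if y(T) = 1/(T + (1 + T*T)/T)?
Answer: -2/25731 ≈ -7.7727e-5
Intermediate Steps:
p(o, j) = -4 + o**2 (p(o, j) = o**2 - 4 = -4 + o**2)
A = 2859 (A = 2871 - (-4 + 4**2) = 2871 - (-4 + 16) = 2871 - 1*12 = 2871 - 12 = 2859)
y(T) = 1/(T + (1 + T**2)/T)
y(-2)/A = -2/(1 + 2*(-2)**2)/2859 = -2/(1 + 2*4)*(1/2859) = -2/(1 + 8)*(1/2859) = -2/9*(1/2859) = -2*1/9*(1/2859) = -2/9*1/2859 = -2/25731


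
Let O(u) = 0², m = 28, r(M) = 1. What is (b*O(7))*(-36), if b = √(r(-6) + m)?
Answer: 0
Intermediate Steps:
O(u) = 0
b = √29 (b = √(1 + 28) = √29 ≈ 5.3852)
(b*O(7))*(-36) = (√29*0)*(-36) = 0*(-36) = 0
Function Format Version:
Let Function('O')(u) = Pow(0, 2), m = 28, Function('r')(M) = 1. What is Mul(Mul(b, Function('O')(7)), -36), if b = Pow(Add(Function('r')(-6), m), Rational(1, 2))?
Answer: 0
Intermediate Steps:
Function('O')(u) = 0
b = Pow(29, Rational(1, 2)) (b = Pow(Add(1, 28), Rational(1, 2)) = Pow(29, Rational(1, 2)) ≈ 5.3852)
Mul(Mul(b, Function('O')(7)), -36) = Mul(Mul(Pow(29, Rational(1, 2)), 0), -36) = Mul(0, -36) = 0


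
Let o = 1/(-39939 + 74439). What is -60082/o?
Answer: -2072829000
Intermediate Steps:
o = 1/34500 ≈ 2.8985e-5
-60082/o = -60082/1/34500 = -60082*34500 = -2072829000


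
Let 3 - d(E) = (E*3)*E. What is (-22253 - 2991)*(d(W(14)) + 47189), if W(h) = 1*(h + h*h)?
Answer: 2148466352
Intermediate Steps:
W(h) = h + h² (W(h) = 1*(h + h²) = h + h²)
d(E) = 3 - 3*E² (d(E) = 3 - E*3*E = 3 - 3*E*E = 3 - 3*E²)
(-22253 - 2991)*(d(W(14)) + 47189) = (-22253 - 2991)*((3 - 3*196*(1 + 14)²) + 47189) = -25244*((3 - 3*(14*15)²) + 47189) = -25244*((3 - 3*210²) + 47189) = -25244*((3 - 3*44100) + 47189) = -25244*((3 - 132300) + 47189) = -25244*(-132297 + 47189) = -25244*(-85108) = 2148466352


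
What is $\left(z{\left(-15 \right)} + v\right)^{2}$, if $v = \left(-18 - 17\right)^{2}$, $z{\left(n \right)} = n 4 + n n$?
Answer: $1932100$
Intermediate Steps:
$z{\left(n \right)} = n^{2} + 4 n$ ($z{\left(n \right)} = 4 n + n^{2} = n^{2} + 4 n$)
$v = 1225$ ($v = \left(-35\right)^{2} = 1225$)
$\left(z{\left(-15 \right)} + v\right)^{2} = \left(- 15 \left(4 - 15\right) + 1225\right)^{2} = \left(\left(-15\right) \left(-11\right) + 1225\right)^{2} = \left(165 + 1225\right)^{2} = 1390^{2} = 1932100$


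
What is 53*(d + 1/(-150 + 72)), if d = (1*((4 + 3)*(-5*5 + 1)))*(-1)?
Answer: 694459/78 ≈ 8903.3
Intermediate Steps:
d = 168 (d = (1*(7*(-25 + 1)))*(-1) = (1*(7*(-24)))*(-1) = (1*(-168))*(-1) = -168*(-1) = 168)
53*(d + 1/(-150 + 72)) = 53*(168 + 1/(-150 + 72)) = 53*(168 + 1/(-78)) = 53*(168 - 1/78) = 53*(13103/78) = 694459/78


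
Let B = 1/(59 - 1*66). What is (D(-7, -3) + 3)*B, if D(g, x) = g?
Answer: 4/7 ≈ 0.57143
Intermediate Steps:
B = -1/7 (B = 1/(59 - 66) = 1/(-7) = -1/7 ≈ -0.14286)
(D(-7, -3) + 3)*B = (-7 + 3)*(-1/7) = -4*(-1/7) = 4/7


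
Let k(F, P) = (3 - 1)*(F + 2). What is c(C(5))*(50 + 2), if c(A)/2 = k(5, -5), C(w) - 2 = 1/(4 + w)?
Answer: 1456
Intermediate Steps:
C(w) = 2 + 1/(4 + w)
k(F, P) = 4 + 2*F (k(F, P) = 2*(2 + F) = 4 + 2*F)
c(A) = 28 (c(A) = 2*(4 + 2*5) = 2*(4 + 10) = 2*14 = 28)
c(C(5))*(50 + 2) = 28*(50 + 2) = 28*52 = 1456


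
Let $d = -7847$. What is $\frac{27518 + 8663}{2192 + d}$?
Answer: $- \frac{36181}{5655} \approx -6.3981$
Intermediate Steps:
$\frac{27518 + 8663}{2192 + d} = \frac{27518 + 8663}{2192 - 7847} = \frac{36181}{-5655} = 36181 \left(- \frac{1}{5655}\right) = - \frac{36181}{5655}$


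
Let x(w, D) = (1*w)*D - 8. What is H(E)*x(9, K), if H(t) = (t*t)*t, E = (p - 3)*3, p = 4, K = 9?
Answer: 1971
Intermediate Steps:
x(w, D) = -8 + D*w (x(w, D) = w*D - 8 = D*w - 8 = -8 + D*w)
E = 3 (E = (4 - 3)*3 = 1*3 = 3)
H(t) = t³ (H(t) = t²*t = t³)
H(E)*x(9, K) = 3³*(-8 + 9*9) = 27*(-8 + 81) = 27*73 = 1971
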